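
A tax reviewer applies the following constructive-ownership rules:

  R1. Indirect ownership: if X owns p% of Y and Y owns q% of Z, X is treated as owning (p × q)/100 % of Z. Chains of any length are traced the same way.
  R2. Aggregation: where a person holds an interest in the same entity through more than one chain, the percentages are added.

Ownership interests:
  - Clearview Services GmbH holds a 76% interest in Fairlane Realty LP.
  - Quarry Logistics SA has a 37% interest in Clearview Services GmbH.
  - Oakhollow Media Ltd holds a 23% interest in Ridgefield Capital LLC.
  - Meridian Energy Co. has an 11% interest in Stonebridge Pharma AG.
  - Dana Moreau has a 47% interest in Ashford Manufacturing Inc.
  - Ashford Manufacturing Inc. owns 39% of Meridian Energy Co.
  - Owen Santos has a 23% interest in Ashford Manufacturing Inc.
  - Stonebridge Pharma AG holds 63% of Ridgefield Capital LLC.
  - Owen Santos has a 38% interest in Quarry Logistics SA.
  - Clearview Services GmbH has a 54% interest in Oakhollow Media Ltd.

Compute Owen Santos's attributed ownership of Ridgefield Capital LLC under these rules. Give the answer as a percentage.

2.367873%

Chain via Quarry Logistics SA → Clearview Services GmbH → Oakhollow Media Ltd (R1): 38% × 37% × 54% × 23% = 1.746252% of Ridgefield Capital LLC.
Chain via Ashford Manufacturing Inc. → Meridian Energy Co. → Stonebridge Pharma AG (R1): 23% × 39% × 11% × 63% = 0.621621% of Ridgefield Capital LLC.
Aggregating (R2): 1.746252% + 0.621621% = 2.367873%.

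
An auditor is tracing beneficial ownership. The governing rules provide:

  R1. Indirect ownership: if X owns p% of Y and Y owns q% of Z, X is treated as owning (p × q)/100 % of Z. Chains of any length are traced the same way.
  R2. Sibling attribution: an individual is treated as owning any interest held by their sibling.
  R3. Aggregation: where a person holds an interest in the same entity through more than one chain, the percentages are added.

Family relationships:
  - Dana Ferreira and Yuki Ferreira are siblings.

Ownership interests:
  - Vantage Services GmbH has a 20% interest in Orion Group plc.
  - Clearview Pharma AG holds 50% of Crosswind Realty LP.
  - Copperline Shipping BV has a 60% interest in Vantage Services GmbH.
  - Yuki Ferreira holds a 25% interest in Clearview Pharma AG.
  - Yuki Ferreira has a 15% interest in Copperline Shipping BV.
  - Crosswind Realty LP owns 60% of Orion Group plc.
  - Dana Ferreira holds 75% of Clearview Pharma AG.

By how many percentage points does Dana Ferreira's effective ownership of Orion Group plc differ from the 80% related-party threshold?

By sibling attribution (R2), Dana Ferreira is treated as also owning Yuki Ferreira's interest in Clearview Pharma AG, giving 75% + 25% = 100%.
By sibling attribution (R2), Dana Ferreira is treated as owning Yuki Ferreira's 15% interest in Copperline Shipping BV.
Chain via Clearview Pharma AG → Crosswind Realty LP (R1): 100% × 50% × 60% = 30% of Orion Group plc.
Chain via Copperline Shipping BV → Vantage Services GmbH (R1): 15% × 60% × 20% = 1.8% of Orion Group plc.
Aggregating (R3): 30% + 1.8% = 31.8%.
31.8% falls short of the 80% threshold by 48.2 percentage points.

48.2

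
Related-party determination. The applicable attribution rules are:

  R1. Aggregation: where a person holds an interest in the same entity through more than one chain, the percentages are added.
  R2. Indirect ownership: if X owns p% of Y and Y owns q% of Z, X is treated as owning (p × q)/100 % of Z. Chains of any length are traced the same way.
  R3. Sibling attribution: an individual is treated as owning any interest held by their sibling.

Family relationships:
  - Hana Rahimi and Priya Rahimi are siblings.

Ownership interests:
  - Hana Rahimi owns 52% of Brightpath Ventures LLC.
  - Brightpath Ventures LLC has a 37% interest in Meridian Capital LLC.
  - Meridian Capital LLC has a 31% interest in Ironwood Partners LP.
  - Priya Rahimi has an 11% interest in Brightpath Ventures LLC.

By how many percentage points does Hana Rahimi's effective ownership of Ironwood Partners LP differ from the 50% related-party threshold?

42.7739

By sibling attribution (R3), Hana Rahimi is treated as also owning Priya Rahimi's interest in Brightpath Ventures LLC, giving 52% + 11% = 63%.
Chain via Brightpath Ventures LLC → Meridian Capital LLC (R2): 63% × 37% × 31% = 7.2261% of Ironwood Partners LP.
7.2261% falls short of the 50% threshold by 42.7739 percentage points.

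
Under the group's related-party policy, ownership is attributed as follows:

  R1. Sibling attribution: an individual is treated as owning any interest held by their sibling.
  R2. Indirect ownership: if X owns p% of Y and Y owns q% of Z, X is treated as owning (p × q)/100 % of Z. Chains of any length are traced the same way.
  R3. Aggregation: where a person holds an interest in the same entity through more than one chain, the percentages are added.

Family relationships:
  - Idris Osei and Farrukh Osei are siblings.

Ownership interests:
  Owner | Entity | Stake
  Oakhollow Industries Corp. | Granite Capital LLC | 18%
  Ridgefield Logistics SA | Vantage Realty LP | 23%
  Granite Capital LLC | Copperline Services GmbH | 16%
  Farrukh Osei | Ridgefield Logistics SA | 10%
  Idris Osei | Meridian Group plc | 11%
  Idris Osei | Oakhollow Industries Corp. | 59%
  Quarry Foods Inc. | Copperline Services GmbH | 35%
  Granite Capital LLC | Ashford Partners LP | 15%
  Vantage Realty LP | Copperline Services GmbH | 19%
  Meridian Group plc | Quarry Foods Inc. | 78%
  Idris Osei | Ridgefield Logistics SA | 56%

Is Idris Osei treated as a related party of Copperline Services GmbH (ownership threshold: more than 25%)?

No

By sibling attribution (R1), Idris Osei is treated as also owning Farrukh Osei's interest in Ridgefield Logistics SA, giving 56% + 10% = 66%.
Chain via Meridian Group plc → Quarry Foods Inc. (R2): 11% × 78% × 35% = 3.003% of Copperline Services GmbH.
Chain via Ridgefield Logistics SA → Vantage Realty LP (R2): 66% × 23% × 19% = 2.8842% of Copperline Services GmbH.
Chain via Oakhollow Industries Corp. → Granite Capital LLC (R2): 59% × 18% × 16% = 1.6992% of Copperline Services GmbH.
Aggregating (R3): 3.003% + 2.8842% + 1.6992% = 7.5864%.
7.5864% does not exceed the 25% threshold, so Idris is not a related party to Copperline Services GmbH.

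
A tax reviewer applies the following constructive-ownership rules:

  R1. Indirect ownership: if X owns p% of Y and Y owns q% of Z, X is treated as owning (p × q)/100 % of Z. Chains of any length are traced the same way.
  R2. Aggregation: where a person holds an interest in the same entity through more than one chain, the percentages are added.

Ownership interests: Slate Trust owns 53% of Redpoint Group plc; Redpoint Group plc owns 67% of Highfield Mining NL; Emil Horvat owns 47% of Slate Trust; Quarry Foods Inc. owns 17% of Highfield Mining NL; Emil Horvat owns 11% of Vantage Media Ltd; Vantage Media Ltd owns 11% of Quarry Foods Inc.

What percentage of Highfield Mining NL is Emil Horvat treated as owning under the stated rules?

16.8954%

Chain via Vantage Media Ltd → Quarry Foods Inc. (R1): 11% × 11% × 17% = 0.2057% of Highfield Mining NL.
Chain via Slate Trust → Redpoint Group plc (R1): 47% × 53% × 67% = 16.6897% of Highfield Mining NL.
Aggregating (R2): 0.2057% + 16.6897% = 16.8954%.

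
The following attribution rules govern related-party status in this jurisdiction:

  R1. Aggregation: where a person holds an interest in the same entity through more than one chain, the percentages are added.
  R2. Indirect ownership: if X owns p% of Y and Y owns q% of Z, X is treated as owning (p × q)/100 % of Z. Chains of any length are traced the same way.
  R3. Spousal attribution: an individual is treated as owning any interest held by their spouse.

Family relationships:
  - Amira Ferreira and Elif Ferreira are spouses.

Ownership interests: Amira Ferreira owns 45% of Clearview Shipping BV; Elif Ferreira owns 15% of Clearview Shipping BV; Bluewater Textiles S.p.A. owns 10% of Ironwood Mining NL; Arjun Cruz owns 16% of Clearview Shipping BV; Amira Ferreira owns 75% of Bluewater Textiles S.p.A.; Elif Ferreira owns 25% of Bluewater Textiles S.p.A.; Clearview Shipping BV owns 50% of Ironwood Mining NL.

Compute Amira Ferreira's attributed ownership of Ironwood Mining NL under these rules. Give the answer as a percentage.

40%

By spousal attribution (R3), Amira Ferreira is treated as also owning Elif Ferreira's interest in Clearview Shipping BV, giving 45% + 15% = 60%.
By spousal attribution (R3), Amira Ferreira is treated as also owning Elif Ferreira's interest in Bluewater Textiles S.p.A, giving 75% + 25% = 100%.
Chain via Clearview Shipping BV (R2): 60% × 50% = 30% of Ironwood Mining NL.
Chain via Bluewater Textiles S.p.A. (R2): 100% × 10% = 10% of Ironwood Mining NL.
Aggregating (R1): 30% + 10% = 40%.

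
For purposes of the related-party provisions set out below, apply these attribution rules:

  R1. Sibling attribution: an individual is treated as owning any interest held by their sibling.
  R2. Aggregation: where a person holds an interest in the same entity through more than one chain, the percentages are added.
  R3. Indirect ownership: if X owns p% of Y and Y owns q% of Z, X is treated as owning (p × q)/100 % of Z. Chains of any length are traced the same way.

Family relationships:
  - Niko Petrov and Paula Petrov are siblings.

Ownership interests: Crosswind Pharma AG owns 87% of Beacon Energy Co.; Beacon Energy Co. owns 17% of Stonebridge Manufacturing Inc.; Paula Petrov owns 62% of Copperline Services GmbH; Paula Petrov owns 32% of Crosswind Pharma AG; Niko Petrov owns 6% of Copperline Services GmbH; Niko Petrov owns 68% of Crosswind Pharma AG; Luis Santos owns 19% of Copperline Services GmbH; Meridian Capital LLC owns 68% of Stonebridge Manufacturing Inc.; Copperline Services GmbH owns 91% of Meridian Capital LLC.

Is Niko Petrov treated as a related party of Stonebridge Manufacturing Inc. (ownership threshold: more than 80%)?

No

By sibling attribution (R1), Niko Petrov is treated as also owning Paula Petrov's interest in Copperline Services GmbH, giving 6% + 62% = 68%.
By sibling attribution (R1), Niko Petrov is treated as also owning Paula Petrov's interest in Crosswind Pharma AG, giving 68% + 32% = 100%.
Chain via Copperline Services GmbH → Meridian Capital LLC (R3): 68% × 91% × 68% = 42.0784% of Stonebridge Manufacturing Inc.
Chain via Crosswind Pharma AG → Beacon Energy Co. (R3): 100% × 87% × 17% = 14.79% of Stonebridge Manufacturing Inc.
Aggregating (R2): 42.0784% + 14.79% = 56.8684%.
56.8684% does not exceed the 80% threshold, so Niko is not a related party to Stonebridge Manufacturing Inc.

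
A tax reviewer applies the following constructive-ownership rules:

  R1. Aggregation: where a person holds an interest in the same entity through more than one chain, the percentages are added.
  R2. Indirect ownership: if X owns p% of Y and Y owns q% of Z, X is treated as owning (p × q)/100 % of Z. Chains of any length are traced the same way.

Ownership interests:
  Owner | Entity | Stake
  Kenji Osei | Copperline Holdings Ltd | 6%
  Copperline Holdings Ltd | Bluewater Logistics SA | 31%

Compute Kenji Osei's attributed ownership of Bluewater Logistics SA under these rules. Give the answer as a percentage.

1.86%

Chain via Copperline Holdings Ltd (R2): 6% × 31% = 1.86% of Bluewater Logistics SA.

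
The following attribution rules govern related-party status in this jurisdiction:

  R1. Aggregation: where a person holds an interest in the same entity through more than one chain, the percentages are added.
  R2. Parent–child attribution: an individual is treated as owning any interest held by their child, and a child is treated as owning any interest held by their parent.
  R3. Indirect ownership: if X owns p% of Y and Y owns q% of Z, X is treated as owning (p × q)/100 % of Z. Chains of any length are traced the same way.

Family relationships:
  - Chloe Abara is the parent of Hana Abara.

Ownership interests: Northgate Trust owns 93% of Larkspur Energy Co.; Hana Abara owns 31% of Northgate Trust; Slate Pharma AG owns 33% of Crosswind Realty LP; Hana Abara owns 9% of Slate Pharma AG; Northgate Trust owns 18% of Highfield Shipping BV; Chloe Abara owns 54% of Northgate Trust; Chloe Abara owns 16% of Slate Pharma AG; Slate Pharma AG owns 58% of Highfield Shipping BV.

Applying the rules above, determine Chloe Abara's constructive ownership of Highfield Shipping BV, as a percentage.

29.8%

By parent–child attribution (R2), Chloe Abara is treated as also owning Hana Abara's interest in Northgate Trust, giving 54% + 31% = 85%.
By parent–child attribution (R2), Chloe Abara is treated as also owning Hana Abara's interest in Slate Pharma AG, giving 16% + 9% = 25%.
Chain via Northgate Trust (R3): 85% × 18% = 15.3% of Highfield Shipping BV.
Chain via Slate Pharma AG (R3): 25% × 58% = 14.5% of Highfield Shipping BV.
Aggregating (R1): 15.3% + 14.5% = 29.8%.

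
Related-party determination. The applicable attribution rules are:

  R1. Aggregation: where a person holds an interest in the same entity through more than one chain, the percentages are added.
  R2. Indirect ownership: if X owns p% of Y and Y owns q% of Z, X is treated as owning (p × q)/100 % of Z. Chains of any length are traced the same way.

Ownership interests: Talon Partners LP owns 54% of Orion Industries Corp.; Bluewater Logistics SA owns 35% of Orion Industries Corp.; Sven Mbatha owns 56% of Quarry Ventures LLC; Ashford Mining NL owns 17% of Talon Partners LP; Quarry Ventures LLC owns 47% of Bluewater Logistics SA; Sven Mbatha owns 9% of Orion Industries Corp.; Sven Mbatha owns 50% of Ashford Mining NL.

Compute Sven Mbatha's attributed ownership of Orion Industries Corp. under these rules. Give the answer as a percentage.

Chain via Ashford Mining NL → Talon Partners LP (R2): 50% × 17% × 54% = 4.59% of Orion Industries Corp.
Chain via Quarry Ventures LLC → Bluewater Logistics SA (R2): 56% × 47% × 35% = 9.212% of Orion Industries Corp.
Direct interest in Orion Industries Corp: 9%.
Aggregating (R1): 4.59% + 9.212% + 9% = 22.802%.

22.802%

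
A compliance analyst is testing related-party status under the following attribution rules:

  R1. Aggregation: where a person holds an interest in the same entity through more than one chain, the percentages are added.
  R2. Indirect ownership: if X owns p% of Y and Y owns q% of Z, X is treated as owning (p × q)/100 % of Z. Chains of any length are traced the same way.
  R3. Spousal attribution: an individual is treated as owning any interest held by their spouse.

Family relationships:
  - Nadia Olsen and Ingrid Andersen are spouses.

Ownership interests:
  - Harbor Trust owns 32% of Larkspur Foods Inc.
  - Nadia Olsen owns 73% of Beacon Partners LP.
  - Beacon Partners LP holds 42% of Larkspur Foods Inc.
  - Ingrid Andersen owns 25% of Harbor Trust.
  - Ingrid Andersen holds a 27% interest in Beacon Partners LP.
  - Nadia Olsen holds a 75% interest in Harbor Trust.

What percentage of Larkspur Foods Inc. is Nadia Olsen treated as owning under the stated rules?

By spousal attribution (R3), Nadia Olsen is treated as also owning Ingrid Andersen's interest in Harbor Trust, giving 75% + 25% = 100%.
By spousal attribution (R3), Nadia Olsen is treated as also owning Ingrid Andersen's interest in Beacon Partners LP, giving 73% + 27% = 100%.
Chain via Harbor Trust (R2): 100% × 32% = 32% of Larkspur Foods Inc.
Chain via Beacon Partners LP (R2): 100% × 42% = 42% of Larkspur Foods Inc.
Aggregating (R1): 32% + 42% = 74%.

74%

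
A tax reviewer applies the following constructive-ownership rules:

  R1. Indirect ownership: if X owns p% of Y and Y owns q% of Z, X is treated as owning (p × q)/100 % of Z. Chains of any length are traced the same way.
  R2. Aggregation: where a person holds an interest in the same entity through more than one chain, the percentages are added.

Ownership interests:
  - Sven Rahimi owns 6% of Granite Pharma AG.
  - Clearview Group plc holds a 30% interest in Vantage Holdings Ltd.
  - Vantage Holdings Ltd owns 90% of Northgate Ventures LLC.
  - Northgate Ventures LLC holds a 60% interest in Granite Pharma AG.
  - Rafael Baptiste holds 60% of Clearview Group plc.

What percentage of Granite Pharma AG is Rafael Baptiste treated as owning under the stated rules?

Chain via Clearview Group plc → Vantage Holdings Ltd → Northgate Ventures LLC (R1): 60% × 30% × 90% × 60% = 9.72% of Granite Pharma AG.

9.72%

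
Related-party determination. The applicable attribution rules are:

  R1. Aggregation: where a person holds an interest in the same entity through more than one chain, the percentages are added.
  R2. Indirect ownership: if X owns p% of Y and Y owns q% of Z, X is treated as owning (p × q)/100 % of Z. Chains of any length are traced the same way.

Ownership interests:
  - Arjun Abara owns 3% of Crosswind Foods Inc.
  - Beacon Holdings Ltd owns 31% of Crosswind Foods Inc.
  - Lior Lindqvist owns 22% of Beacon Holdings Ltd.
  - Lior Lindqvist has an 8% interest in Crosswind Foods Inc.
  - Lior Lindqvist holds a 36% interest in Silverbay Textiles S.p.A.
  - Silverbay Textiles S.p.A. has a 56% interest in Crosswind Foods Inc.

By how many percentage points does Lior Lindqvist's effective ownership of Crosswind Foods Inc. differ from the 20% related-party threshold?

Chain via Beacon Holdings Ltd (R2): 22% × 31% = 6.82% of Crosswind Foods Inc.
Chain via Silverbay Textiles S.p.A. (R2): 36% × 56% = 20.16% of Crosswind Foods Inc.
Direct interest in Crosswind Foods Inc: 8%.
Aggregating (R1): 6.82% + 20.16% + 8% = 34.98%.
34.98% exceeds the 20% threshold by 14.98 percentage points.

14.98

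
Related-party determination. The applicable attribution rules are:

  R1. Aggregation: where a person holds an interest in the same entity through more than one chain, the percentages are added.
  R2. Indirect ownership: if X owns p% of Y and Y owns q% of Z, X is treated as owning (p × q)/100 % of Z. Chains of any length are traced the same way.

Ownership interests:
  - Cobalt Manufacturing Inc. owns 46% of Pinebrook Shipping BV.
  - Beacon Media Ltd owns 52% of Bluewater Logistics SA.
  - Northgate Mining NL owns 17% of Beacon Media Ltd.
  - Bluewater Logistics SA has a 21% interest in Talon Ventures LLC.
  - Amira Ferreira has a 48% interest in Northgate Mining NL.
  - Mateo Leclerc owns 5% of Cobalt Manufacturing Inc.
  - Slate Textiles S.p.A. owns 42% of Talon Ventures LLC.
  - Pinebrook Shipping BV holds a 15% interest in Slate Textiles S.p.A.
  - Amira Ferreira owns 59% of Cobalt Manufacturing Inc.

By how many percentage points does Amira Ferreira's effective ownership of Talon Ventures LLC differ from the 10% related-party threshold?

Chain via Cobalt Manufacturing Inc. → Pinebrook Shipping BV → Slate Textiles S.p.A. (R2): 59% × 46% × 15% × 42% = 1.70982% of Talon Ventures LLC.
Chain via Northgate Mining NL → Beacon Media Ltd → Bluewater Logistics SA (R2): 48% × 17% × 52% × 21% = 0.891072% of Talon Ventures LLC.
Aggregating (R1): 1.70982% + 0.891072% = 2.600892%.
2.600892% falls short of the 10% threshold by 7.399108 percentage points.

7.399108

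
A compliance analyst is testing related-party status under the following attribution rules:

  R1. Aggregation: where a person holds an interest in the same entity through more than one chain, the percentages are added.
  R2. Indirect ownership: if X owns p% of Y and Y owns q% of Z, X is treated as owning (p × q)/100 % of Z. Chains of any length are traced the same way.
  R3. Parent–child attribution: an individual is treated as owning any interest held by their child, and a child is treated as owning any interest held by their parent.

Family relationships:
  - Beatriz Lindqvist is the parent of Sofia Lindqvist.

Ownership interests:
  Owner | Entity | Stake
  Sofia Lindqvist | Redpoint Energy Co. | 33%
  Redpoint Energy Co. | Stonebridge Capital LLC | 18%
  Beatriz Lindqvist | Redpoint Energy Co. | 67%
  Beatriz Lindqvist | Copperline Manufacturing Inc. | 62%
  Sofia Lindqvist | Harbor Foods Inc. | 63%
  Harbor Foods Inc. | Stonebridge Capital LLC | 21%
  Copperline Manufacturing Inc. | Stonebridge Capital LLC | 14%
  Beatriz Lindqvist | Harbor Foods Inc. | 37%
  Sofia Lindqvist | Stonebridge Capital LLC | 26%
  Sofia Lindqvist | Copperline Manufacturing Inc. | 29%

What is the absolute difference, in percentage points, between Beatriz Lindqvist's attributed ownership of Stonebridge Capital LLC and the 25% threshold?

By parent–child attribution (R3), Beatriz Lindqvist is treated as also owning Sofia Lindqvist's interest in Redpoint Energy Co, giving 67% + 33% = 100%.
By parent–child attribution (R3), Beatriz Lindqvist is treated as also owning Sofia Lindqvist's interest in Harbor Foods Inc, giving 37% + 63% = 100%.
By parent–child attribution (R3), Beatriz Lindqvist is treated as also owning Sofia Lindqvist's interest in Copperline Manufacturing Inc, giving 62% + 29% = 91%.
By parent–child attribution (R3), Beatriz Lindqvist is treated as owning Sofia Lindqvist's 26% interest in Stonebridge Capital LLC.
Chain via Redpoint Energy Co. (R2): 100% × 18% = 18% of Stonebridge Capital LLC.
Chain via Harbor Foods Inc. (R2): 100% × 21% = 21% of Stonebridge Capital LLC.
Chain via Copperline Manufacturing Inc. (R2): 91% × 14% = 12.74% of Stonebridge Capital LLC.
Direct interest in Stonebridge Capital LLC: 26%.
Aggregating (R1): 18% + 21% + 12.74% + 26% = 77.74%.
77.74% exceeds the 25% threshold by 52.74 percentage points.

52.74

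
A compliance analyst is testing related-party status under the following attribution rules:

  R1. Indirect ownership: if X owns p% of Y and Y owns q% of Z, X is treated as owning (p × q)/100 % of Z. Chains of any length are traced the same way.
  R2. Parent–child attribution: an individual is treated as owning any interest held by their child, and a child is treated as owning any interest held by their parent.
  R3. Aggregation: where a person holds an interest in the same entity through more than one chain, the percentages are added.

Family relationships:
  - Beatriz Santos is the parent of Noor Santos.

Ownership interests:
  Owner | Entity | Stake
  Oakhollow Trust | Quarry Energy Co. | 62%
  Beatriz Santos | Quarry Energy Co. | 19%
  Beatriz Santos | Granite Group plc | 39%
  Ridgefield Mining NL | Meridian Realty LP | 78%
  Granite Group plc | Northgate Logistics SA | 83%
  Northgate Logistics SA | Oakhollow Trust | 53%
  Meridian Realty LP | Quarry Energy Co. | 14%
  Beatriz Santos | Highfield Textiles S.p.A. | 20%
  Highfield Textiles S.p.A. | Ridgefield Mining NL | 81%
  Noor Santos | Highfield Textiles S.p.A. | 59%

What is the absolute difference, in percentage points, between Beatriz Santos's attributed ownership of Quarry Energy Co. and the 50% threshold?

13.37551

By parent–child attribution (R2), Beatriz Santos is treated as also owning Noor Santos's interest in Highfield Textiles S.p.A, giving 20% + 59% = 79%.
Chain via Highfield Textiles S.p.A. → Ridgefield Mining NL → Meridian Realty LP (R1): 79% × 81% × 78% × 14% = 6.987708% of Quarry Energy Co.
Chain via Granite Group plc → Northgate Logistics SA → Oakhollow Trust (R1): 39% × 83% × 53% × 62% = 10.636782% of Quarry Energy Co.
Direct interest in Quarry Energy Co: 19%.
Aggregating (R3): 6.987708% + 10.636782% + 19% = 36.62449%.
36.62449% falls short of the 50% threshold by 13.37551 percentage points.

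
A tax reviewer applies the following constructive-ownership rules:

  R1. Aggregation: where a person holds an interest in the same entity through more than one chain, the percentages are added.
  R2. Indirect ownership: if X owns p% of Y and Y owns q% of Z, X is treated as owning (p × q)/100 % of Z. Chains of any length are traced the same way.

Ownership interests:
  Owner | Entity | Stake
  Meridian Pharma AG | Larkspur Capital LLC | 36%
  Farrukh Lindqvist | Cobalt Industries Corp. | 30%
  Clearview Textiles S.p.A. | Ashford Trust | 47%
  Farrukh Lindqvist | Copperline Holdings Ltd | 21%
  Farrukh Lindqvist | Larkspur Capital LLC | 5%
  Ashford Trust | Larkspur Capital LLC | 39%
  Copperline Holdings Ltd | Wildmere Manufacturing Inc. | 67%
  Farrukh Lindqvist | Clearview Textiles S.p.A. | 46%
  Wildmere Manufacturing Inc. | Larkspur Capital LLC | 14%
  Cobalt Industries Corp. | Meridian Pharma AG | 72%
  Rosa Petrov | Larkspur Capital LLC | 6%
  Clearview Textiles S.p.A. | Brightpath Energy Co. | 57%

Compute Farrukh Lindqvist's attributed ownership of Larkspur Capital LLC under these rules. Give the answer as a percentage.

Chain via Copperline Holdings Ltd → Wildmere Manufacturing Inc. (R2): 21% × 67% × 14% = 1.9698% of Larkspur Capital LLC.
Chain via Cobalt Industries Corp. → Meridian Pharma AG (R2): 30% × 72% × 36% = 7.776% of Larkspur Capital LLC.
Chain via Clearview Textiles S.p.A. → Ashford Trust (R2): 46% × 47% × 39% = 8.4318% of Larkspur Capital LLC.
Direct interest in Larkspur Capital LLC: 5%.
Aggregating (R1): 1.9698% + 7.776% + 8.4318% + 5% = 23.1776%.

23.1776%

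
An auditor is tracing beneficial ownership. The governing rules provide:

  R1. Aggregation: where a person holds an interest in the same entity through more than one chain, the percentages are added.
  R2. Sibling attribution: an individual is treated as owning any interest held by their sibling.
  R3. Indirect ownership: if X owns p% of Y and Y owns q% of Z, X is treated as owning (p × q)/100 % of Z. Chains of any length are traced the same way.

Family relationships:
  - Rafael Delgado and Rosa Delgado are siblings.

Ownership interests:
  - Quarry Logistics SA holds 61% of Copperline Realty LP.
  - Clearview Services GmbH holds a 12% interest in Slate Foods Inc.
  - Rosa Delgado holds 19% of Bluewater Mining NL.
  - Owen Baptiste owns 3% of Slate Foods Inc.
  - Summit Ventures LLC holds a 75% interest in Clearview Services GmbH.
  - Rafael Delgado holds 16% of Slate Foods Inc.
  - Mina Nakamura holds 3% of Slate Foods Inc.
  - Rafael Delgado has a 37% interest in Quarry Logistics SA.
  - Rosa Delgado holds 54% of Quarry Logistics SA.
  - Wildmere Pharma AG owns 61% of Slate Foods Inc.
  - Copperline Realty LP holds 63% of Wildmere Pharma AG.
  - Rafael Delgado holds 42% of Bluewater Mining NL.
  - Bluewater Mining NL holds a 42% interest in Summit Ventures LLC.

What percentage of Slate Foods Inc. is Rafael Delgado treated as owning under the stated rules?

39.638293%

By sibling attribution (R2), Rafael Delgado is treated as also owning Rosa Delgado's interest in Bluewater Mining NL, giving 42% + 19% = 61%.
By sibling attribution (R2), Rafael Delgado is treated as also owning Rosa Delgado's interest in Quarry Logistics SA, giving 37% + 54% = 91%.
Chain via Bluewater Mining NL → Summit Ventures LLC → Clearview Services GmbH (R3): 61% × 42% × 75% × 12% = 2.3058% of Slate Foods Inc.
Chain via Quarry Logistics SA → Copperline Realty LP → Wildmere Pharma AG (R3): 91% × 61% × 63% × 61% = 21.332493% of Slate Foods Inc.
Direct interest in Slate Foods Inc: 16%.
Aggregating (R1): 2.3058% + 21.332493% + 16% = 39.638293%.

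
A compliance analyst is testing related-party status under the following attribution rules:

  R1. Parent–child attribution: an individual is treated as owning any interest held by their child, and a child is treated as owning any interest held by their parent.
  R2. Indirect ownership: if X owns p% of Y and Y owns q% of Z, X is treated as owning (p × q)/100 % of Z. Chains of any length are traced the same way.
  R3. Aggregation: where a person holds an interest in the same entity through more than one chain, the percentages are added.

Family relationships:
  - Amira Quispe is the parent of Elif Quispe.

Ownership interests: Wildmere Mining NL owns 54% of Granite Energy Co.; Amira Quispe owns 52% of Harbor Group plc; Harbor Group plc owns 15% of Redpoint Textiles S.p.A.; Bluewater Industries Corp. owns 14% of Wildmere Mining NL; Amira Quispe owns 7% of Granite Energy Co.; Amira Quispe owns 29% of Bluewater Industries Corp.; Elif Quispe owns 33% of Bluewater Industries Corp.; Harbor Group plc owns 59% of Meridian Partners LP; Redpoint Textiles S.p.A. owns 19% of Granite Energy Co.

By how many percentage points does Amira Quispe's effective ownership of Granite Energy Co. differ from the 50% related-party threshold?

36.8308

By parent–child attribution (R1), Amira Quispe is treated as also owning Elif Quispe's interest in Bluewater Industries Corp, giving 29% + 33% = 62%.
Chain via Harbor Group plc → Redpoint Textiles S.p.A. (R2): 52% × 15% × 19% = 1.482% of Granite Energy Co.
Chain via Bluewater Industries Corp. → Wildmere Mining NL (R2): 62% × 14% × 54% = 4.6872% of Granite Energy Co.
Direct interest in Granite Energy Co: 7%.
Aggregating (R3): 1.482% + 4.6872% + 7% = 13.1692%.
13.1692% falls short of the 50% threshold by 36.8308 percentage points.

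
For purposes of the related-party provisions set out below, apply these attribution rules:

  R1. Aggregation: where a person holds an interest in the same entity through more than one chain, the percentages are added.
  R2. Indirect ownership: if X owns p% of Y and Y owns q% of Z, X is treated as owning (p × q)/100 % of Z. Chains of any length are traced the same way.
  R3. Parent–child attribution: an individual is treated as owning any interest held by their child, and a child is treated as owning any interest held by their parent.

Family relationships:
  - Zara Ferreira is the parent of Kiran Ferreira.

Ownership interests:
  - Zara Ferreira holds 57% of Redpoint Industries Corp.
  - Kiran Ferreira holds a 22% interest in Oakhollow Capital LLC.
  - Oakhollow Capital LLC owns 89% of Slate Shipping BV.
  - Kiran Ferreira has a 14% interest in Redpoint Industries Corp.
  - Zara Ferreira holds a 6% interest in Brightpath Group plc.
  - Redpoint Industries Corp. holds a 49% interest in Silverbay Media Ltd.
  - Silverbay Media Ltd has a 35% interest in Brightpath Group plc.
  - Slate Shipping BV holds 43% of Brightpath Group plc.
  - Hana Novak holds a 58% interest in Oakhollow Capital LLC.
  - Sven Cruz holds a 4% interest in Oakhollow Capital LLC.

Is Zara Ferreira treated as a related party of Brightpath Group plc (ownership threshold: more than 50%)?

No

By parent–child attribution (R3), Zara Ferreira is treated as also owning Kiran Ferreira's interest in Redpoint Industries Corp, giving 57% + 14% = 71%.
By parent–child attribution (R3), Zara Ferreira is treated as owning Kiran Ferreira's 22% interest in Oakhollow Capital LLC.
Chain via Redpoint Industries Corp. → Silverbay Media Ltd (R2): 71% × 49% × 35% = 12.1765% of Brightpath Group plc.
Direct interest in Brightpath Group plc: 6%.
Chain via Oakhollow Capital LLC → Slate Shipping BV (R2): 22% × 89% × 43% = 8.4194% of Brightpath Group plc.
Aggregating (R1): 12.1765% + 6% + 8.4194% = 26.5959%.
26.5959% does not exceed the 50% threshold, so Zara is not a related party to Brightpath Group plc.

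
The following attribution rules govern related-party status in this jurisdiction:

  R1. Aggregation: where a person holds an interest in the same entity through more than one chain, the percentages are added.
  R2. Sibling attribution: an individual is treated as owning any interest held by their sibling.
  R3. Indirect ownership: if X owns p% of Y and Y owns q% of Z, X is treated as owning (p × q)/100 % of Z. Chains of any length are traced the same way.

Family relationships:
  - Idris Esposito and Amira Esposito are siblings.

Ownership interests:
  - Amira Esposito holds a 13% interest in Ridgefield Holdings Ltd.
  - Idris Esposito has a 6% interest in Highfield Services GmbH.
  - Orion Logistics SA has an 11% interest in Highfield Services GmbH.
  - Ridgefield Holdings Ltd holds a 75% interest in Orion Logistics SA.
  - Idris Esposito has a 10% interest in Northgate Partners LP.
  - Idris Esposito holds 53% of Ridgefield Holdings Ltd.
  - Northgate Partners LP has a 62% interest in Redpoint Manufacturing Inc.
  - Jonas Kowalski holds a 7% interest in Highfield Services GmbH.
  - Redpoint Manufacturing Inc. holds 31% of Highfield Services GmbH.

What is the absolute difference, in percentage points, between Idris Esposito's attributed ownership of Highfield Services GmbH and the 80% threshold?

66.633

By sibling attribution (R2), Idris Esposito is treated as also owning Amira Esposito's interest in Ridgefield Holdings Ltd, giving 53% + 13% = 66%.
Chain via Northgate Partners LP → Redpoint Manufacturing Inc. (R3): 10% × 62% × 31% = 1.922% of Highfield Services GmbH.
Chain via Ridgefield Holdings Ltd → Orion Logistics SA (R3): 66% × 75% × 11% = 5.445% of Highfield Services GmbH.
Direct interest in Highfield Services GmbH: 6%.
Aggregating (R1): 1.922% + 5.445% + 6% = 13.367%.
13.367% falls short of the 80% threshold by 66.633 percentage points.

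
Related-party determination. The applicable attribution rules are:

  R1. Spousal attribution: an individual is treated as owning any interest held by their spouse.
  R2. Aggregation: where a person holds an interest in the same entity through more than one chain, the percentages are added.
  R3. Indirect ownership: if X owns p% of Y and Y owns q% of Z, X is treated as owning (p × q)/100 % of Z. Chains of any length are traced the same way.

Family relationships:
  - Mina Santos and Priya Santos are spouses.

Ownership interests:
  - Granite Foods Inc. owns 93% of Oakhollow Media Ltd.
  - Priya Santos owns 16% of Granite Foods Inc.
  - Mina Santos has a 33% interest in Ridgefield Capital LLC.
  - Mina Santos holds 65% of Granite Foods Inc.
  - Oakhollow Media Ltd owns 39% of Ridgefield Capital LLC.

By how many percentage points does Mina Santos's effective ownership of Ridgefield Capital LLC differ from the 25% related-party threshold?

By spousal attribution (R1), Mina Santos is treated as also owning Priya Santos's interest in Granite Foods Inc, giving 65% + 16% = 81%.
Chain via Granite Foods Inc. → Oakhollow Media Ltd (R3): 81% × 93% × 39% = 29.3787% of Ridgefield Capital LLC.
Direct interest in Ridgefield Capital LLC: 33%.
Aggregating (R2): 29.3787% + 33% = 62.3787%.
62.3787% exceeds the 25% threshold by 37.3787 percentage points.

37.3787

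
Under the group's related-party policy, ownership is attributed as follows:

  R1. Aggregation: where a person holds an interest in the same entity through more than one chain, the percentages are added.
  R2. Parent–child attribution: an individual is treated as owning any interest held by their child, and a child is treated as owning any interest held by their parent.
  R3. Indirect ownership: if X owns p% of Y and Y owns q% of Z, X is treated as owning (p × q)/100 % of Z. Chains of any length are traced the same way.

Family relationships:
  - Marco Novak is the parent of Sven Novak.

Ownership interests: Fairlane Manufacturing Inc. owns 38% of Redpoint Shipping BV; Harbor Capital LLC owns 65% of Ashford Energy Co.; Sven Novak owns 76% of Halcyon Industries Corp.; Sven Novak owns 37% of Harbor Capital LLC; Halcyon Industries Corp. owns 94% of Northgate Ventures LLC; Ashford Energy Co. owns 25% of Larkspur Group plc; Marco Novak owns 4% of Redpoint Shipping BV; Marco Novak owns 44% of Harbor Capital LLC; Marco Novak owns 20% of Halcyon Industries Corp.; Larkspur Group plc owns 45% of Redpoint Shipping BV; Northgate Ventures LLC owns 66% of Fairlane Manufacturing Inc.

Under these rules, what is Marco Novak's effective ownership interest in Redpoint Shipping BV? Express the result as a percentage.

By parent–child attribution (R2), Marco Novak is treated as also owning Sven Novak's interest in Halcyon Industries Corp, giving 20% + 76% = 96%.
By parent–child attribution (R2), Marco Novak is treated as also owning Sven Novak's interest in Harbor Capital LLC, giving 44% + 37% = 81%.
Chain via Halcyon Industries Corp. → Northgate Ventures LLC → Fairlane Manufacturing Inc. (R3): 96% × 94% × 66% × 38% = 22.632192% of Redpoint Shipping BV.
Chain via Harbor Capital LLC → Ashford Energy Co. → Larkspur Group plc (R3): 81% × 65% × 25% × 45% = 5.923125% of Redpoint Shipping BV.
Direct interest in Redpoint Shipping BV: 4%.
Aggregating (R1): 22.632192% + 5.923125% + 4% = 32.555317%.

32.555317%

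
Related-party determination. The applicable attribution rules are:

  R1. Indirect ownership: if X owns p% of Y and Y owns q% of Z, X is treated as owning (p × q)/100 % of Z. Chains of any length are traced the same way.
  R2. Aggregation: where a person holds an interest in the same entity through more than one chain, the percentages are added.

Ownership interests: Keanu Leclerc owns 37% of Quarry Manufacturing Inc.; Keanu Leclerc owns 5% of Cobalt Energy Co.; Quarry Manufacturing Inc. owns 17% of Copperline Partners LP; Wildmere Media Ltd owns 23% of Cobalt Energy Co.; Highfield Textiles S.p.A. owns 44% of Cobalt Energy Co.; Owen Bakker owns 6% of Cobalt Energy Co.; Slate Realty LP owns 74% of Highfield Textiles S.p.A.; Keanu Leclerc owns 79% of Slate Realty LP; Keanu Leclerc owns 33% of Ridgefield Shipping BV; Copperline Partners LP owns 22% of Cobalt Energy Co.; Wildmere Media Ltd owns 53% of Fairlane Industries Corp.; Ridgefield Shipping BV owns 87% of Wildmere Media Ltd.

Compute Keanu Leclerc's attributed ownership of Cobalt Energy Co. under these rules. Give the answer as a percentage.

Chain via Quarry Manufacturing Inc. → Copperline Partners LP (R1): 37% × 17% × 22% = 1.3838% of Cobalt Energy Co.
Chain via Ridgefield Shipping BV → Wildmere Media Ltd (R1): 33% × 87% × 23% = 6.6033% of Cobalt Energy Co.
Chain via Slate Realty LP → Highfield Textiles S.p.A. (R1): 79% × 74% × 44% = 25.7224% of Cobalt Energy Co.
Direct interest in Cobalt Energy Co: 5%.
Aggregating (R2): 1.3838% + 6.6033% + 25.7224% + 5% = 38.7095%.

38.7095%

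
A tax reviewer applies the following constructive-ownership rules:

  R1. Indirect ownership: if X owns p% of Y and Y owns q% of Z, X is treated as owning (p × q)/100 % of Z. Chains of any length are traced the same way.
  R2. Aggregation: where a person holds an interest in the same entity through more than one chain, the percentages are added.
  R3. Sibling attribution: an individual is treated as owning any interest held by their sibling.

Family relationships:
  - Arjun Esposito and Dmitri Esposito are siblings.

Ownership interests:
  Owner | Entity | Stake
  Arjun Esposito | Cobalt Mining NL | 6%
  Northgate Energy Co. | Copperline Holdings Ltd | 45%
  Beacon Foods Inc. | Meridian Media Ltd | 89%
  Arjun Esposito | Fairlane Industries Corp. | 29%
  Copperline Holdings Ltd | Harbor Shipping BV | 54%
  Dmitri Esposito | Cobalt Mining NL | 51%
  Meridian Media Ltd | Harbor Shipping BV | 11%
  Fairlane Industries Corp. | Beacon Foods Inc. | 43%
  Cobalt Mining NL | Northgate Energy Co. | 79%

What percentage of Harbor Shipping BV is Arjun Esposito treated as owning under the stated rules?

12.163103%

By sibling attribution (R3), Arjun Esposito is treated as also owning Dmitri Esposito's interest in Cobalt Mining NL, giving 6% + 51% = 57%.
Chain via Fairlane Industries Corp. → Beacon Foods Inc. → Meridian Media Ltd (R1): 29% × 43% × 89% × 11% = 1.220813% of Harbor Shipping BV.
Chain via Cobalt Mining NL → Northgate Energy Co. → Copperline Holdings Ltd (R1): 57% × 79% × 45% × 54% = 10.94229% of Harbor Shipping BV.
Aggregating (R2): 1.220813% + 10.94229% = 12.163103%.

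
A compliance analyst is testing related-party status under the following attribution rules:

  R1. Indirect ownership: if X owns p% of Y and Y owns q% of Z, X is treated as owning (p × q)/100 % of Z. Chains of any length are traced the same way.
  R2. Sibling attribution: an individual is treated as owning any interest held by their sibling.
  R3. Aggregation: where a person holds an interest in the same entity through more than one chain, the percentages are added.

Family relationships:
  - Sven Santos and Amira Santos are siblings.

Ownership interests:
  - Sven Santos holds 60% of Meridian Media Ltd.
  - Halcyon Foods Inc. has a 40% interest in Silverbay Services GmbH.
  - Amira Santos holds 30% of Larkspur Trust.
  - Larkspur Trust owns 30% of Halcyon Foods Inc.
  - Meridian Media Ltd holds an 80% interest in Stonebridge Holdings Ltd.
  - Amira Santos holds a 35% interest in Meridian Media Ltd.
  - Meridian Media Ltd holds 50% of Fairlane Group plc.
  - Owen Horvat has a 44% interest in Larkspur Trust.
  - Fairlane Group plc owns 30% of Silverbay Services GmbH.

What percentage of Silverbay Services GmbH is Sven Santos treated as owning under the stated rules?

By sibling attribution (R2), Sven Santos is treated as also owning Amira Santos's interest in Meridian Media Ltd, giving 60% + 35% = 95%.
By sibling attribution (R2), Sven Santos is treated as owning Amira Santos's 30% interest in Larkspur Trust.
Chain via Meridian Media Ltd → Fairlane Group plc (R1): 95% × 50% × 30% = 14.25% of Silverbay Services GmbH.
Chain via Larkspur Trust → Halcyon Foods Inc. (R1): 30% × 30% × 40% = 3.6% of Silverbay Services GmbH.
Aggregating (R3): 14.25% + 3.6% = 17.85%.

17.85%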